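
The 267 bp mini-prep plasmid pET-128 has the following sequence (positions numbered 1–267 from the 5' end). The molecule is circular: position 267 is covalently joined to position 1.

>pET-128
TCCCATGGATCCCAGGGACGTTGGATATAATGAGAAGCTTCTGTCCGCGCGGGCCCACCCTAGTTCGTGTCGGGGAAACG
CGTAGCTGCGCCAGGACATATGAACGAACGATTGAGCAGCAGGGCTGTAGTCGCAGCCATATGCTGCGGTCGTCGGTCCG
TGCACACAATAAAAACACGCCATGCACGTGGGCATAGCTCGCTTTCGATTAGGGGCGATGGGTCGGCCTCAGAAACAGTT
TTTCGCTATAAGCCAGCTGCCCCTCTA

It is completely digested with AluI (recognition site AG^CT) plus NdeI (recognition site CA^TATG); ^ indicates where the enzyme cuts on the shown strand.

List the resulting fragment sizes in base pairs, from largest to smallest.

AluI sites (AGCT) start at positions 36, 84, 196, 255.
AluI cuts after base 2 of each site, so after positions 37, 85, 197, 256.
NdeI sites (CATATG) start at positions 97, 138.
NdeI cuts after base 2 of each site, so after positions 98, 139.
Combined cut positions: 37, 85, 98, 139, 197, 256.
Circular molecule, 6 cuts → 6 fragments:
  38–85 → 48 bp
  86–98 → 13 bp
  99–139 → 41 bp
  140–197 → 58 bp
  198–256 → 59 bp
  257–267 then 1–37 → 11 + 37 = 48 bp
Sorted largest to smallest: 59, 58, 48, 48, 41, 13 bp.

59, 58, 48, 48, 41, 13 bp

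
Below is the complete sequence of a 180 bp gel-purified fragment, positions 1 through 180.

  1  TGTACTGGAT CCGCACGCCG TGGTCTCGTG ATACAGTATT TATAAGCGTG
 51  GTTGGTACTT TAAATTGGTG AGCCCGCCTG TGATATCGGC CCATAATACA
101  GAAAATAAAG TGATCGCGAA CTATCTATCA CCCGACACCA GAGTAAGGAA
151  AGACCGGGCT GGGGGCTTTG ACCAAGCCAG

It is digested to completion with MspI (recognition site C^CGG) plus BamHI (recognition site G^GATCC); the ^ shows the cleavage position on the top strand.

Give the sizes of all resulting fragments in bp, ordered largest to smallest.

147, 26, 7 bp

The MspI site (CCGG) starts at position 154.
MspI cuts after the first base of each site, so after position 154.
The BamHI site (GGATCC) starts at position 7.
BamHI cuts after the first base of each site, so after position 7.
Combined cut positions: 7, 154.
Linear molecule, 2 cuts → 3 fragments:
  1–7 → 7 bp
  8–154 → 147 bp
  155–180 → 26 bp
Sorted largest to smallest: 147, 26, 7 bp.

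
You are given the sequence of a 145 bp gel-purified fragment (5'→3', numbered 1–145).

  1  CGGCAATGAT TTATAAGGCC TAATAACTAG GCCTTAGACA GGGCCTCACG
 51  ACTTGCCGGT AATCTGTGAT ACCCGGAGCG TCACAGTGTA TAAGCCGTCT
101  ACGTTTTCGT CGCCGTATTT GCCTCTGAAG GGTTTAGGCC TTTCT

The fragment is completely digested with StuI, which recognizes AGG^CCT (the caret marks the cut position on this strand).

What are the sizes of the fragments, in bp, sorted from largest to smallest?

107, 18, 13, 7 bp

StuI sites (AGGCCT) start at positions 16, 29, 136.
StuI cuts after base 3 of each site, so after positions 18, 31, 138.
Linear molecule, 3 cuts → 4 fragments:
  1–18 → 18 bp
  19–31 → 13 bp
  32–138 → 107 bp
  139–145 → 7 bp
Sorted largest to smallest: 107, 18, 13, 7 bp.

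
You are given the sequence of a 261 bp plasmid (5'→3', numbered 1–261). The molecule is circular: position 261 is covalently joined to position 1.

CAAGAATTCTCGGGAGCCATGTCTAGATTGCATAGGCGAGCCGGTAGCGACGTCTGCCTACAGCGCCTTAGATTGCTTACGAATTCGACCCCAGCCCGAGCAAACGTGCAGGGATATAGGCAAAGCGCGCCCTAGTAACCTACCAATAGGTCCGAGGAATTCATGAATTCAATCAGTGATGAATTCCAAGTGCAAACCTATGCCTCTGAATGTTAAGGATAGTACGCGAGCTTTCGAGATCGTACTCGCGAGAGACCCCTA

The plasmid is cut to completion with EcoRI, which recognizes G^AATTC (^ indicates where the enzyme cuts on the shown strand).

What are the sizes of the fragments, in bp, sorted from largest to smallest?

84, 77, 76, 16, 8 bp

EcoRI sites (GAATTC) start at positions 4, 81, 157, 165, 181.
EcoRI cuts after the first base of each site, so after positions 4, 81, 157, 165, 181.
Circular molecule, 5 cuts → 5 fragments:
  5–81 → 77 bp
  82–157 → 76 bp
  158–165 → 8 bp
  166–181 → 16 bp
  182–261 then 1–4 → 80 + 4 = 84 bp
Sorted largest to smallest: 84, 77, 76, 16, 8 bp.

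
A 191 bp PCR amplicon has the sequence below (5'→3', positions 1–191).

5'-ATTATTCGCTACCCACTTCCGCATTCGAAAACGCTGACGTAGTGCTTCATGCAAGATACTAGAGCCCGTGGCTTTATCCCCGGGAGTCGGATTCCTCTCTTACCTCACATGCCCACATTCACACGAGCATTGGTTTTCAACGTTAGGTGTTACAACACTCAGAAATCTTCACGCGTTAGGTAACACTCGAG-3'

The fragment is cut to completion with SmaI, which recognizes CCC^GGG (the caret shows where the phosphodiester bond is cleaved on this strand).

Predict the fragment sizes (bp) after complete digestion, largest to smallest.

110, 81 bp

The SmaI site (CCCGGG) starts at position 79.
SmaI cuts after base 3 of each site, so after position 81.
Linear molecule, 1 cut → 2 fragments:
  1–81 → 81 bp
  82–191 → 110 bp
Sorted largest to smallest: 110, 81 bp.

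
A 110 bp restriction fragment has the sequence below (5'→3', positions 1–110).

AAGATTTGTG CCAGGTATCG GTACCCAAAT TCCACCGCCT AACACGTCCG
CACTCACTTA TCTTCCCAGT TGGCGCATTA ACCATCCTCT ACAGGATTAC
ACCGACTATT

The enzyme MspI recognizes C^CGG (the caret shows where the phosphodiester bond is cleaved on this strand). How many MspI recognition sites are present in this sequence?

No occurrence of CCGG is present in the sequence.
MspI does not cut: 0 sites.

0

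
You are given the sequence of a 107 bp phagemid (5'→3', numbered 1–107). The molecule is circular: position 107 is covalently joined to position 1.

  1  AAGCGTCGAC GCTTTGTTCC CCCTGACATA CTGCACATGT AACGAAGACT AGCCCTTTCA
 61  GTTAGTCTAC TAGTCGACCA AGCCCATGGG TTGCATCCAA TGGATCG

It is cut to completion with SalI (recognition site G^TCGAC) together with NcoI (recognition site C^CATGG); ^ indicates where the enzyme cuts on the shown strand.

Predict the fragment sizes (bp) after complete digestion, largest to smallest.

SalI sites (GTCGAC) start at positions 5, 73.
SalI cuts after the first base of each site, so after positions 5, 73.
The NcoI site (CCATGG) starts at position 84.
NcoI cuts after the first base of each site, so after position 84.
Combined cut positions: 5, 73, 84.
Circular molecule, 3 cuts → 3 fragments:
  6–73 → 68 bp
  74–84 → 11 bp
  85–107 then 1–5 → 23 + 5 = 28 bp
Sorted largest to smallest: 68, 28, 11 bp.

68, 28, 11 bp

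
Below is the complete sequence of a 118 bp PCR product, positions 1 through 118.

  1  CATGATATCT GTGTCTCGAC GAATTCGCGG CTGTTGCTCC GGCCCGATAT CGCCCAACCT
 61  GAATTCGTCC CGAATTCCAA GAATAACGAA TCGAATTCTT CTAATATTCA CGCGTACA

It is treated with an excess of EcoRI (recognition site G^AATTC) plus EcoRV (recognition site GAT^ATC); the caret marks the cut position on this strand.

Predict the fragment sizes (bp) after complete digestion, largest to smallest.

EcoRI sites (GAATTC) start at positions 21, 61, 72, 93.
EcoRI cuts after the first base of each site, so after positions 21, 61, 72, 93.
EcoRV sites (GATATC) start at positions 4, 46.
EcoRV cuts after base 3 of each site, so after positions 6, 48.
Combined cut positions: 6, 21, 48, 61, 72, 93.
Linear molecule, 6 cuts → 7 fragments:
  1–6 → 6 bp
  7–21 → 15 bp
  22–48 → 27 bp
  49–61 → 13 bp
  62–72 → 11 bp
  73–93 → 21 bp
  94–118 → 25 bp
Sorted largest to smallest: 27, 25, 21, 15, 13, 11, 6 bp.

27, 25, 21, 15, 13, 11, 6 bp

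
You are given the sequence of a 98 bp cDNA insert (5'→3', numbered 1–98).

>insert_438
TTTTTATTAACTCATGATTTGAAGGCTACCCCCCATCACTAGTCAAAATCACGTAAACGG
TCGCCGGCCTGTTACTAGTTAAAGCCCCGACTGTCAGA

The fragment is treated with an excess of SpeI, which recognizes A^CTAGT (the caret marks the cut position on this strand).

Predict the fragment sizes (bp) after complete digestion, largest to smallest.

SpeI sites (ACTAGT) start at positions 38, 74.
SpeI cuts after the first base of each site, so after positions 38, 74.
Linear molecule, 2 cuts → 3 fragments:
  1–38 → 38 bp
  39–74 → 36 bp
  75–98 → 24 bp
Sorted largest to smallest: 38, 36, 24 bp.

38, 36, 24 bp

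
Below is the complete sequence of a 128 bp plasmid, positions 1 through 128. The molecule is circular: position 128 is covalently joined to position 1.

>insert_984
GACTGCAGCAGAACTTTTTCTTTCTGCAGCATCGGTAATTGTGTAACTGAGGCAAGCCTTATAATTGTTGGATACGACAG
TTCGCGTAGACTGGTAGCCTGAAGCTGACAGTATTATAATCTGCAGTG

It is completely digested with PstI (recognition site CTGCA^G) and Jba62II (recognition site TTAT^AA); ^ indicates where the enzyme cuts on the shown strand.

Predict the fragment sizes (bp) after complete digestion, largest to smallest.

55, 34, 21, 10, 8 bp

PstI sites (CTGCAG) start at positions 3, 24, 121.
PstI cuts after base 5 of each site (before the last base), so after positions 7, 28, 125.
Jba62II sites (TTATAA) start at positions 59, 114.
Jba62II cuts after base 4 of each site, so after positions 62, 117.
Combined cut positions: 7, 28, 62, 117, 125.
Circular molecule, 5 cuts → 5 fragments:
  8–28 → 21 bp
  29–62 → 34 bp
  63–117 → 55 bp
  118–125 → 8 bp
  126–128 then 1–7 → 3 + 7 = 10 bp
Sorted largest to smallest: 55, 34, 21, 10, 8 bp.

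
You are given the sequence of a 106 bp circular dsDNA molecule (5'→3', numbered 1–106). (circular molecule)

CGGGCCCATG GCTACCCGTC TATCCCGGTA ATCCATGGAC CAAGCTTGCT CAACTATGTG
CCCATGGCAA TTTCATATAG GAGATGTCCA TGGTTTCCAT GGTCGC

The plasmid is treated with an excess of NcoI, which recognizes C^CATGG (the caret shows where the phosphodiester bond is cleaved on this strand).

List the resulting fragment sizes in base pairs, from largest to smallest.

NcoI sites (CCATGG) start at positions 6, 33, 62, 88, 97.
NcoI cuts after the first base of each site, so after positions 6, 33, 62, 88, 97.
Circular molecule, 5 cuts → 5 fragments:
  7–33 → 27 bp
  34–62 → 29 bp
  63–88 → 26 bp
  89–97 → 9 bp
  98–106 then 1–6 → 9 + 6 = 15 bp
Sorted largest to smallest: 29, 27, 26, 15, 9 bp.

29, 27, 26, 15, 9 bp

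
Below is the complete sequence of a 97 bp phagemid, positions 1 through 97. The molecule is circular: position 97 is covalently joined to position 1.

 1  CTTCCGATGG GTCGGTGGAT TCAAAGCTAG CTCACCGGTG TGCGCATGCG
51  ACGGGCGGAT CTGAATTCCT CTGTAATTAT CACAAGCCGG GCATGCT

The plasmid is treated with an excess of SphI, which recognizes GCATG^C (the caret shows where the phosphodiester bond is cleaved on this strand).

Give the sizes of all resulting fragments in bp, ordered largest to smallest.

SphI sites (GCATGC) start at positions 44, 91.
SphI cuts after base 5 of each site (before the last base), so after positions 48, 95.
Circular molecule, 2 cuts → 2 fragments:
  49–95 → 47 bp
  96–97 then 1–48 → 2 + 48 = 50 bp
Sorted largest to smallest: 50, 47 bp.

50, 47 bp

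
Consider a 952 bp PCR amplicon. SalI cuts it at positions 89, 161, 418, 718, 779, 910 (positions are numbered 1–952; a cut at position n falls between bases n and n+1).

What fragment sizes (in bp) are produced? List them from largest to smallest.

Linear molecule, 6 cuts → 7 fragments:
  89 − 0 = 89 bp
  161 − 89 = 72 bp
  418 − 161 = 257 bp
  718 − 418 = 300 bp
  779 − 718 = 61 bp
  910 − 779 = 131 bp
  952 − 910 = 42 bp
Sorted largest to smallest: 300, 257, 131, 89, 72, 61, 42 bp.

300, 257, 131, 89, 72, 61, 42 bp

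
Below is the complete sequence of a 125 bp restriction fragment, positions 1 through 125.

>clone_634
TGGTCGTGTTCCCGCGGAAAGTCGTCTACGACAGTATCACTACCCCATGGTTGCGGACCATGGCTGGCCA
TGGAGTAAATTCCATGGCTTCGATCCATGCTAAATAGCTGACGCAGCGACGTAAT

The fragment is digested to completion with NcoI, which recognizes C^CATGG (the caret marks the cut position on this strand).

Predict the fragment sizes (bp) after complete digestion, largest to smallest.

45, 43, 14, 13, 10 bp

NcoI sites (CCATGG) start at positions 45, 58, 68, 82.
NcoI cuts after the first base of each site, so after positions 45, 58, 68, 82.
Linear molecule, 4 cuts → 5 fragments:
  1–45 → 45 bp
  46–58 → 13 bp
  59–68 → 10 bp
  69–82 → 14 bp
  83–125 → 43 bp
Sorted largest to smallest: 45, 43, 14, 13, 10 bp.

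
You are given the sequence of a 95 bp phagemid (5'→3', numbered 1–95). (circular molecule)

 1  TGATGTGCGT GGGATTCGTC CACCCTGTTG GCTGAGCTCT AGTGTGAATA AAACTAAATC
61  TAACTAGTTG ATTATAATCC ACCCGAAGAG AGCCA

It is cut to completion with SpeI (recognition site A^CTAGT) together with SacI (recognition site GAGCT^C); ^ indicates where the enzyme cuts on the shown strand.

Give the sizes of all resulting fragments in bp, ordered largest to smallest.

The SpeI site (ACTAGT) starts at position 63.
SpeI cuts after the first base of each site, so after position 63.
The SacI site (GAGCTC) starts at position 34.
SacI cuts after base 5 of each site (before the last base), so after position 38.
Combined cut positions: 38, 63.
Circular molecule, 2 cuts → 2 fragments:
  39–63 → 25 bp
  64–95 then 1–38 → 32 + 38 = 70 bp
Sorted largest to smallest: 70, 25 bp.

70, 25 bp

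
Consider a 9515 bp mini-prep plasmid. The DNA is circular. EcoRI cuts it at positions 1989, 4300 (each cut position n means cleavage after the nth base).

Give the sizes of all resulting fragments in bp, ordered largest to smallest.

7204, 2311 bp

Circular molecule, 2 cuts → 2 fragments:
  4300 − 1989 = 2311 bp
  wrap: 9515 − 4300 + 1989 = 7204 bp
Sorted largest to smallest: 7204, 2311 bp.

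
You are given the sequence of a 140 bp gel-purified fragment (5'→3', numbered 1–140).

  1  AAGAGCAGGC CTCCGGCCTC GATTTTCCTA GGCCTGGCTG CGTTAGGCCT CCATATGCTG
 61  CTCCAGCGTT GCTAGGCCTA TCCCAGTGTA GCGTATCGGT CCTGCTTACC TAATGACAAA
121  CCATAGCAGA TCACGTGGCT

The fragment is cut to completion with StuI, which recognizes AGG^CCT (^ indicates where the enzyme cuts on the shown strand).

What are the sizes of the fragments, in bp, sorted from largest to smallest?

StuI sites (AGGCCT) start at positions 7, 30, 45, 74.
StuI cuts after base 3 of each site, so after positions 9, 32, 47, 76.
Linear molecule, 4 cuts → 5 fragments:
  1–9 → 9 bp
  10–32 → 23 bp
  33–47 → 15 bp
  48–76 → 29 bp
  77–140 → 64 bp
Sorted largest to smallest: 64, 29, 23, 15, 9 bp.

64, 29, 23, 15, 9 bp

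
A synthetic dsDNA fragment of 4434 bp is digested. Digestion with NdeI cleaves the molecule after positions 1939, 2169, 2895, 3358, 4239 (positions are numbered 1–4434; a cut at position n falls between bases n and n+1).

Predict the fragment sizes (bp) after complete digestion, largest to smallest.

1939, 881, 726, 463, 230, 195 bp

Linear molecule, 5 cuts → 6 fragments:
  1939 − 0 = 1939 bp
  2169 − 1939 = 230 bp
  2895 − 2169 = 726 bp
  3358 − 2895 = 463 bp
  4239 − 3358 = 881 bp
  4434 − 4239 = 195 bp
Sorted largest to smallest: 1939, 881, 726, 463, 230, 195 bp.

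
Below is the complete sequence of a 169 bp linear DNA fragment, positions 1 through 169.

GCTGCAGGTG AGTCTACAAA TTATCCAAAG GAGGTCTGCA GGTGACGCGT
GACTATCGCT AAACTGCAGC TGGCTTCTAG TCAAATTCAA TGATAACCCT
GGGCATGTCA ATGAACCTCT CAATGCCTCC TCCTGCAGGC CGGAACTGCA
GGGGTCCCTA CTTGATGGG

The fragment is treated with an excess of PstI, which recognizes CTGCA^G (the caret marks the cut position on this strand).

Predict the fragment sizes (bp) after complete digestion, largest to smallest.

PstI sites (CTGCAG) start at positions 2, 36, 64, 133, 146.
PstI cuts after base 5 of each site (before the last base), so after positions 6, 40, 68, 137, 150.
Linear molecule, 5 cuts → 6 fragments:
  1–6 → 6 bp
  7–40 → 34 bp
  41–68 → 28 bp
  69–137 → 69 bp
  138–150 → 13 bp
  151–169 → 19 bp
Sorted largest to smallest: 69, 34, 28, 19, 13, 6 bp.

69, 34, 28, 19, 13, 6 bp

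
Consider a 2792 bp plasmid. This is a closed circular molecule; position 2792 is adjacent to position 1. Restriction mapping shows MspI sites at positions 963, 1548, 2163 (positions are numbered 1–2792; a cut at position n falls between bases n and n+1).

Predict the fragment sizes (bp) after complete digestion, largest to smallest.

1592, 615, 585 bp

Circular molecule, 3 cuts → 3 fragments:
  1548 − 963 = 585 bp
  2163 − 1548 = 615 bp
  wrap: 2792 − 2163 + 963 = 1592 bp
Sorted largest to smallest: 1592, 615, 585 bp.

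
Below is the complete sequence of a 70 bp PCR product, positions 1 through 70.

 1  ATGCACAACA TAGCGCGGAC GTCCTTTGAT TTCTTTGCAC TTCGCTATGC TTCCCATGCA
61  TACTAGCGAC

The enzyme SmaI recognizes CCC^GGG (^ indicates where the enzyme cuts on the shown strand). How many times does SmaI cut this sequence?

0

No occurrence of CCCGGG is present in the sequence.
SmaI does not cut: 0 sites.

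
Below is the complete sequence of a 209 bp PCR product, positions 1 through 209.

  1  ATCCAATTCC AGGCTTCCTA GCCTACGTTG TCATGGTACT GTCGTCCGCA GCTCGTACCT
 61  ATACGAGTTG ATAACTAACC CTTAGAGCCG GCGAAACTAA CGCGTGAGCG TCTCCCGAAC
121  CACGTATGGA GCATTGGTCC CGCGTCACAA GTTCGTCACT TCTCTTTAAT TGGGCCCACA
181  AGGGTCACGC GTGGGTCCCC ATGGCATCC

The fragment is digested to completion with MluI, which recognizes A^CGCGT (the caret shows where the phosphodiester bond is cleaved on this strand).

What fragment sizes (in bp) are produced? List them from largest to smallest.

100, 87, 22 bp

MluI sites (ACGCGT) start at positions 100, 187.
MluI cuts after the first base of each site, so after positions 100, 187.
Linear molecule, 2 cuts → 3 fragments:
  1–100 → 100 bp
  101–187 → 87 bp
  188–209 → 22 bp
Sorted largest to smallest: 100, 87, 22 bp.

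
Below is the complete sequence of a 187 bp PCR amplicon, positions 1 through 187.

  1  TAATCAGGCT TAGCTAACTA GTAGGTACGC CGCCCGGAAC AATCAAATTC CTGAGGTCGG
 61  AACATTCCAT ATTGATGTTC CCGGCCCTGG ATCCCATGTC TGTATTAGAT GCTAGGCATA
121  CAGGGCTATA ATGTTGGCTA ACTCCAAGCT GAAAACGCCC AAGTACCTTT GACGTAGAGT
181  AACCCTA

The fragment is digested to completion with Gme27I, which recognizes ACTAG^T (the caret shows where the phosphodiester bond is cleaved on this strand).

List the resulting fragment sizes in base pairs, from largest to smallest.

166, 21 bp

The Gme27I site (ACTAGT) starts at position 17.
Gme27I cuts after base 5 of each site (before the last base), so after position 21.
Linear molecule, 1 cut → 2 fragments:
  1–21 → 21 bp
  22–187 → 166 bp
Sorted largest to smallest: 166, 21 bp.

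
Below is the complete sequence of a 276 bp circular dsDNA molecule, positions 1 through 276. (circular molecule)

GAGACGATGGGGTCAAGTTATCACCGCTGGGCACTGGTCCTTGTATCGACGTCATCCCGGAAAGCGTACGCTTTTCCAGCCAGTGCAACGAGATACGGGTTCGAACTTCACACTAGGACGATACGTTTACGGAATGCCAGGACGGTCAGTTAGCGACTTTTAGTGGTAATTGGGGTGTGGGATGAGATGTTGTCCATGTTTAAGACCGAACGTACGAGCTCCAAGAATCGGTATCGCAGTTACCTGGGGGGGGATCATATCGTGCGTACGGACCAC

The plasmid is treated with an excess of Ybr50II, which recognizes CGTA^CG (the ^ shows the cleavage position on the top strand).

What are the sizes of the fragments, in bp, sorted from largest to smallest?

146, 76, 54 bp

Ybr50II sites (CGTACG) start at positions 65, 211, 265.
Ybr50II cuts after base 4 of each site, so after positions 68, 214, 268.
Circular molecule, 3 cuts → 3 fragments:
  69–214 → 146 bp
  215–268 → 54 bp
  269–276 then 1–68 → 8 + 68 = 76 bp
Sorted largest to smallest: 146, 76, 54 bp.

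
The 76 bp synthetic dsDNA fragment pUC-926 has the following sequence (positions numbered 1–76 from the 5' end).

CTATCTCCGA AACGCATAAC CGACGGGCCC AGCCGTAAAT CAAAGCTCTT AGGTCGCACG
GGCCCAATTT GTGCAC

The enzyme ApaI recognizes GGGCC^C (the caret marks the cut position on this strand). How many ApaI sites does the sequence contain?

2

GGGCCC occurs starting at positions 25, 60.
ApaI cuts at 2 sites.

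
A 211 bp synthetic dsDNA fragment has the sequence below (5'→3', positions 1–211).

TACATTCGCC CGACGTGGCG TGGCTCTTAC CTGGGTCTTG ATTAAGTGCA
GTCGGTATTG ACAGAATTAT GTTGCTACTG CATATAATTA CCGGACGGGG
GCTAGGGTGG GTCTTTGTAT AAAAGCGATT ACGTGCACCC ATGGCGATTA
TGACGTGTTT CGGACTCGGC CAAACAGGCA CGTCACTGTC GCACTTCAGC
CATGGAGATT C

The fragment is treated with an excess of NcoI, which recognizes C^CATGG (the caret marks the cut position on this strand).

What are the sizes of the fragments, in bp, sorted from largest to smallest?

139, 61, 11 bp

NcoI sites (CCATGG) start at positions 139, 200.
NcoI cuts after the first base of each site, so after positions 139, 200.
Linear molecule, 2 cuts → 3 fragments:
  1–139 → 139 bp
  140–200 → 61 bp
  201–211 → 11 bp
Sorted largest to smallest: 139, 61, 11 bp.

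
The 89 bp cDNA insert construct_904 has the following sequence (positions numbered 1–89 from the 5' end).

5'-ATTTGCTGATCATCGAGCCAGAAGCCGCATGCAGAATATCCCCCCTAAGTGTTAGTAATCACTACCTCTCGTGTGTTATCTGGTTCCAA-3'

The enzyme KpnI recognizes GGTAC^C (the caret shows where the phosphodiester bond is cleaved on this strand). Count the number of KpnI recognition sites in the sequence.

No occurrence of GGTACC is present in the sequence.
KpnI does not cut: 0 sites.

0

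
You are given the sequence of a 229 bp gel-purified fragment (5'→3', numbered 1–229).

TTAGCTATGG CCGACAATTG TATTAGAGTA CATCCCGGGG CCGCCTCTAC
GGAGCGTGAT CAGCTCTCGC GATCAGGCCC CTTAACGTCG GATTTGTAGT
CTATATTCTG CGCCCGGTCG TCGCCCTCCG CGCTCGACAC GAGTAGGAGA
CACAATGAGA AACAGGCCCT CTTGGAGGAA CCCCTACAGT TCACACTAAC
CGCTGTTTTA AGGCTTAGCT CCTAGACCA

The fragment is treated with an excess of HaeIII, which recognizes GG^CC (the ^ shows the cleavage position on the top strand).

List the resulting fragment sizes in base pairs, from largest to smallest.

89, 63, 37, 30, 10 bp

HaeIII sites (GGCC) start at positions 9, 39, 76, 165.
HaeIII cuts after base 2 of each site, so after positions 10, 40, 77, 166.
Linear molecule, 4 cuts → 5 fragments:
  1–10 → 10 bp
  11–40 → 30 bp
  41–77 → 37 bp
  78–166 → 89 bp
  167–229 → 63 bp
Sorted largest to smallest: 89, 63, 37, 30, 10 bp.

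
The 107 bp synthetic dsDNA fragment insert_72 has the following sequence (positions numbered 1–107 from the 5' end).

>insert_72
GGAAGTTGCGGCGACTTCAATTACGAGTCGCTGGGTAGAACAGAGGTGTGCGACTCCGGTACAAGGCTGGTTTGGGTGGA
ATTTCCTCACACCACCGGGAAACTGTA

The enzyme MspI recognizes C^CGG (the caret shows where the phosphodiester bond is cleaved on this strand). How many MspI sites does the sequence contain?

2

CCGG occurs starting at positions 56, 95.
MspI cuts at 2 sites.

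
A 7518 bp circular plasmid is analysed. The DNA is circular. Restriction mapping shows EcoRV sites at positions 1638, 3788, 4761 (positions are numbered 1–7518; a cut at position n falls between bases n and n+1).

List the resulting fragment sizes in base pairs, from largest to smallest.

Circular molecule, 3 cuts → 3 fragments:
  3788 − 1638 = 2150 bp
  4761 − 3788 = 973 bp
  wrap: 7518 − 4761 + 1638 = 4395 bp
Sorted largest to smallest: 4395, 2150, 973 bp.

4395, 2150, 973 bp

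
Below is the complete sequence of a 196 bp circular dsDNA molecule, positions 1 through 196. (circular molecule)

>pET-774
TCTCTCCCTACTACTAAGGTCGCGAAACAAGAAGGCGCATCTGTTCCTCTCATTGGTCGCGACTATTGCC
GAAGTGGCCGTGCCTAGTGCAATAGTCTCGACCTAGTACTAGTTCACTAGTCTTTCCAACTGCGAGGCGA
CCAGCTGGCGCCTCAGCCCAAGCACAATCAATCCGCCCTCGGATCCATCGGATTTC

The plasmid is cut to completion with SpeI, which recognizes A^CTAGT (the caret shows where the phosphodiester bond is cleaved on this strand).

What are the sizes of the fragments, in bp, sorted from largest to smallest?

188, 8 bp

SpeI sites (ACTAGT) start at positions 108, 116.
SpeI cuts after the first base of each site, so after positions 108, 116.
Circular molecule, 2 cuts → 2 fragments:
  109–116 → 8 bp
  117–196 then 1–108 → 80 + 108 = 188 bp
Sorted largest to smallest: 188, 8 bp.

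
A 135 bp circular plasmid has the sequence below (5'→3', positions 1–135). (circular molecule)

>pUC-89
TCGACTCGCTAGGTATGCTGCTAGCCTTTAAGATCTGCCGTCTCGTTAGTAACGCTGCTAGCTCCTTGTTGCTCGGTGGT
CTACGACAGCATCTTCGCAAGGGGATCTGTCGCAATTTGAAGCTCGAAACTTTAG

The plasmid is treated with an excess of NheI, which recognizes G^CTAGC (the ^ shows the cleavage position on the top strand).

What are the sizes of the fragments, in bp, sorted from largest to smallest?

NheI sites (GCTAGC) start at positions 20, 57.
NheI cuts after the first base of each site, so after positions 20, 57.
Circular molecule, 2 cuts → 2 fragments:
  21–57 → 37 bp
  58–135 then 1–20 → 78 + 20 = 98 bp
Sorted largest to smallest: 98, 37 bp.

98, 37 bp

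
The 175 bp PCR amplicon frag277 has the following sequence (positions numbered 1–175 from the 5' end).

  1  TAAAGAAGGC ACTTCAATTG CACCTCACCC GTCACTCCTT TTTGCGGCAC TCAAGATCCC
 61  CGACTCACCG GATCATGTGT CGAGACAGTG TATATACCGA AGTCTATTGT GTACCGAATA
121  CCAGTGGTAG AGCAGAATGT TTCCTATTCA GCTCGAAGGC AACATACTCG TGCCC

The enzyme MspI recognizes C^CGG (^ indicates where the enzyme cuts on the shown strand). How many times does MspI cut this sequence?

1

CCGG occurs starting at position 68.
MspI cuts at 1 site.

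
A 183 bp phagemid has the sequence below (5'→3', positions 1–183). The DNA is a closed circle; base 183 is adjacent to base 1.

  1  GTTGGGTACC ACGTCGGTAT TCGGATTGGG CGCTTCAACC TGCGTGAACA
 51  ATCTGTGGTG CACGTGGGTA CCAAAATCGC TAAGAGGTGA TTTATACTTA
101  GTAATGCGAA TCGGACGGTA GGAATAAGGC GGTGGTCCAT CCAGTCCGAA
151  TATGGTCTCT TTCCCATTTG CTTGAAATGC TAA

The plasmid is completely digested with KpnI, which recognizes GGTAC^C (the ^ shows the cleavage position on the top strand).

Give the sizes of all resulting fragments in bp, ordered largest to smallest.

KpnI sites (GGTACC) start at positions 5, 67.
KpnI cuts after base 5 of each site (before the last base), so after positions 9, 71.
Circular molecule, 2 cuts → 2 fragments:
  10–71 → 62 bp
  72–183 then 1–9 → 112 + 9 = 121 bp
Sorted largest to smallest: 121, 62 bp.

121, 62 bp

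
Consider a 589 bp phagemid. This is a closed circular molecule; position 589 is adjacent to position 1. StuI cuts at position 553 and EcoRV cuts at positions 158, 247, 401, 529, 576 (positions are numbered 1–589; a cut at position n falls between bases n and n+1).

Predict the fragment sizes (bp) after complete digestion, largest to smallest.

171, 154, 128, 89, 24, 23 bp

Combined cut positions (sorted): 158, 247, 401, 529, 553, 576.
Circular molecule, 6 cuts → 6 fragments:
  247 − 158 = 89 bp
  401 − 247 = 154 bp
  529 − 401 = 128 bp
  553 − 529 = 24 bp
  576 − 553 = 23 bp
  wrap: 589 − 576 + 158 = 171 bp
Sorted largest to smallest: 171, 154, 128, 89, 24, 23 bp.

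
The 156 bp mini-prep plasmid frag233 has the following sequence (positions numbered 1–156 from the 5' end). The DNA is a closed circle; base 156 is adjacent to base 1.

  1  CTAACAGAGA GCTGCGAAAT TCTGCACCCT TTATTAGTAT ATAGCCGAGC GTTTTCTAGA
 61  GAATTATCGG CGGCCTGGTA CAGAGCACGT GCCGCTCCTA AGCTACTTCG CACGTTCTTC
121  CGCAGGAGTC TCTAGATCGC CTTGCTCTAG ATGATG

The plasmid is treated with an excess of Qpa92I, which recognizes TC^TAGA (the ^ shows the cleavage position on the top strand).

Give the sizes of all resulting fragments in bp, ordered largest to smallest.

76, 65, 15 bp

Qpa92I sites (TCTAGA) start at positions 55, 131, 146.
Qpa92I cuts after base 2 of each site, so after positions 56, 132, 147.
Circular molecule, 3 cuts → 3 fragments:
  57–132 → 76 bp
  133–147 → 15 bp
  148–156 then 1–56 → 9 + 56 = 65 bp
Sorted largest to smallest: 76, 65, 15 bp.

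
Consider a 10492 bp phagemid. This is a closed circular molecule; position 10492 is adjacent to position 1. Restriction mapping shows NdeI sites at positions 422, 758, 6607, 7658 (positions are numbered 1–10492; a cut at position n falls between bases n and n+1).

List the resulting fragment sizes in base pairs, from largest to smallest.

Circular molecule, 4 cuts → 4 fragments:
  758 − 422 = 336 bp
  6607 − 758 = 5849 bp
  7658 − 6607 = 1051 bp
  wrap: 10492 − 7658 + 422 = 3256 bp
Sorted largest to smallest: 5849, 3256, 1051, 336 bp.

5849, 3256, 1051, 336 bp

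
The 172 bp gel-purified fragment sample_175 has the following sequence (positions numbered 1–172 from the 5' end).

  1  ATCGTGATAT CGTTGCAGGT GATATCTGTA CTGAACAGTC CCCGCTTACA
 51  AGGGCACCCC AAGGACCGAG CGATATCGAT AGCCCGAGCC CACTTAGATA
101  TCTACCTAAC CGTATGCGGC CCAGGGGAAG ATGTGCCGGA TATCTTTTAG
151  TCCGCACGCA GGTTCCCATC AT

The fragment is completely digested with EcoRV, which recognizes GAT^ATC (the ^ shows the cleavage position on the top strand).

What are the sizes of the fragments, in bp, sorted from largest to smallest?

EcoRV sites (GATATC) start at positions 6, 21, 72, 97, 139.
EcoRV cuts after base 3 of each site, so after positions 8, 23, 74, 99, 141.
Linear molecule, 5 cuts → 6 fragments:
  1–8 → 8 bp
  9–23 → 15 bp
  24–74 → 51 bp
  75–99 → 25 bp
  100–141 → 42 bp
  142–172 → 31 bp
Sorted largest to smallest: 51, 42, 31, 25, 15, 8 bp.

51, 42, 31, 25, 15, 8 bp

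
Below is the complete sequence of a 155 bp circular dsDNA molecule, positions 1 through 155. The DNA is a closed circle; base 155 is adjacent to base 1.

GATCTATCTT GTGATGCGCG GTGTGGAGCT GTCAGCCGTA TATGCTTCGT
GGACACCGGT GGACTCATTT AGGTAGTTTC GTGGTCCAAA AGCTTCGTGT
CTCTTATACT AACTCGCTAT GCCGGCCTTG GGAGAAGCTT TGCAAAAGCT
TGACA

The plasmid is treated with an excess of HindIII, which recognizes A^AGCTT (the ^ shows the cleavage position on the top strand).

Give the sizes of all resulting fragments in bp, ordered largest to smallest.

HindIII sites (AAGCTT) start at positions 90, 135, 146.
HindIII cuts after the first base of each site, so after positions 90, 135, 146.
Circular molecule, 3 cuts → 3 fragments:
  91–135 → 45 bp
  136–146 → 11 bp
  147–155 then 1–90 → 9 + 90 = 99 bp
Sorted largest to smallest: 99, 45, 11 bp.

99, 45, 11 bp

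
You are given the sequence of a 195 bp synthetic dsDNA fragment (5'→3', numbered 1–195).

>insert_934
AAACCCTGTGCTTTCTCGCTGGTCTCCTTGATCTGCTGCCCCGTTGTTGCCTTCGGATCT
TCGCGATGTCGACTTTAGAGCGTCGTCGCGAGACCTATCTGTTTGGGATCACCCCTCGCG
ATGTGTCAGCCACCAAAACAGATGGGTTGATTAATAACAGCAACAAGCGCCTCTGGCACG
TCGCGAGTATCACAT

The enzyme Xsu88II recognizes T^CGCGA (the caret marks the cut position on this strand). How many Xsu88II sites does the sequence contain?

4

TCGCGA occurs starting at positions 61, 86, 116, 181.
Xsu88II cuts at 4 sites.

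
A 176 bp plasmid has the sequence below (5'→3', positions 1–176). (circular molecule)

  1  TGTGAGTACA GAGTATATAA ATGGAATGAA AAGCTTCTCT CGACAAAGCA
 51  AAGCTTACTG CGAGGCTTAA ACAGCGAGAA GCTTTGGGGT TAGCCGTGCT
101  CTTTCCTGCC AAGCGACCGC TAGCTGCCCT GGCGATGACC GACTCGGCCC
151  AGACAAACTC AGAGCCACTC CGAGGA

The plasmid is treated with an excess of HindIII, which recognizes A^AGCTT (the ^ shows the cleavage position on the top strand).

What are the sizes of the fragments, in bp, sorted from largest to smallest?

HindIII sites (AAGCTT) start at positions 31, 51, 79.
HindIII cuts after the first base of each site, so after positions 31, 51, 79.
Circular molecule, 3 cuts → 3 fragments:
  32–51 → 20 bp
  52–79 → 28 bp
  80–176 then 1–31 → 97 + 31 = 128 bp
Sorted largest to smallest: 128, 28, 20 bp.

128, 28, 20 bp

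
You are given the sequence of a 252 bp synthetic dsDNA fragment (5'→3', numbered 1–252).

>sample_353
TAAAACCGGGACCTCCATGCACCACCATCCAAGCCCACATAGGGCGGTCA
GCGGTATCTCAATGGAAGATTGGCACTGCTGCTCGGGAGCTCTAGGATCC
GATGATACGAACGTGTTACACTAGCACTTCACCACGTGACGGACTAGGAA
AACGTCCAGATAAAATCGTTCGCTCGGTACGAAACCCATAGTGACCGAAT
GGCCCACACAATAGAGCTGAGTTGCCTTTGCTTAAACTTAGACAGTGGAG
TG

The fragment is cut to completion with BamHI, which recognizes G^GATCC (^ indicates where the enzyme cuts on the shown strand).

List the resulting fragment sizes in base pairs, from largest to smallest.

157, 95 bp

The BamHI site (GGATCC) starts at position 95.
BamHI cuts after the first base of each site, so after position 95.
Linear molecule, 1 cut → 2 fragments:
  1–95 → 95 bp
  96–252 → 157 bp
Sorted largest to smallest: 157, 95 bp.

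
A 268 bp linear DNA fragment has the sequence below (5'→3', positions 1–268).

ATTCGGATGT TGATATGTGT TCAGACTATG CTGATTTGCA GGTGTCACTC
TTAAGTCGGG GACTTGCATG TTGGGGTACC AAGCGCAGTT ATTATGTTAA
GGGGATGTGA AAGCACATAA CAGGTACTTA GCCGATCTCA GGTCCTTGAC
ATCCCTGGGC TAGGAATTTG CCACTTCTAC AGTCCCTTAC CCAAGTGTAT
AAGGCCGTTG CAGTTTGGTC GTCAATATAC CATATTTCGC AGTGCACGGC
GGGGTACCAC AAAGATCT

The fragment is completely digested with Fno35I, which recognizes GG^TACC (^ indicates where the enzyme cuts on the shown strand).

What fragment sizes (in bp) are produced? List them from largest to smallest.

178, 76, 14 bp

Fno35I sites (GGTACC) start at positions 75, 253.
Fno35I cuts after base 2 of each site, so after positions 76, 254.
Linear molecule, 2 cuts → 3 fragments:
  1–76 → 76 bp
  77–254 → 178 bp
  255–268 → 14 bp
Sorted largest to smallest: 178, 76, 14 bp.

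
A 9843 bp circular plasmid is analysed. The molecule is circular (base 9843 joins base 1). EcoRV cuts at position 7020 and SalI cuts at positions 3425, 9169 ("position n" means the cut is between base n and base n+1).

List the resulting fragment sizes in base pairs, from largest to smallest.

Combined cut positions (sorted): 3425, 7020, 9169.
Circular molecule, 3 cuts → 3 fragments:
  7020 − 3425 = 3595 bp
  9169 − 7020 = 2149 bp
  wrap: 9843 − 9169 + 3425 = 4099 bp
Sorted largest to smallest: 4099, 3595, 2149 bp.

4099, 3595, 2149 bp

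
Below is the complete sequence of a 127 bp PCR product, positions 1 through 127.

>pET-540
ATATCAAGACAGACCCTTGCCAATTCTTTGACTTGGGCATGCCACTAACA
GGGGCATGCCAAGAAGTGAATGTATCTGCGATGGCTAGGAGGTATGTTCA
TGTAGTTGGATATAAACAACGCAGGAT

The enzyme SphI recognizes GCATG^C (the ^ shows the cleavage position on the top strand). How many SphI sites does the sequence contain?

GCATGC occurs starting at positions 37, 54.
SphI cuts at 2 sites.

2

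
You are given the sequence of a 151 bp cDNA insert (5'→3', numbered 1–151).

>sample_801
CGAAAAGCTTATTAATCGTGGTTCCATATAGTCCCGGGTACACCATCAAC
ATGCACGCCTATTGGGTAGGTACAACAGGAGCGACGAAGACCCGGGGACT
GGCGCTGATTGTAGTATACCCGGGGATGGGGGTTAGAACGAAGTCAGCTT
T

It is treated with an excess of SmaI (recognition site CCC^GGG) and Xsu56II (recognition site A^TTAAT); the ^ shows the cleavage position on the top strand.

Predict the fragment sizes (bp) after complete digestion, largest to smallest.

58, 30, 28, 24, 11 bp

SmaI sites (CCCGGG) start at positions 33, 91, 119.
SmaI cuts after base 3 of each site, so after positions 35, 93, 121.
The Xsu56II site (ATTAAT) starts at position 11.
Xsu56II cuts after the first base of each site, so after position 11.
Combined cut positions: 11, 35, 93, 121.
Linear molecule, 4 cuts → 5 fragments:
  1–11 → 11 bp
  12–35 → 24 bp
  36–93 → 58 bp
  94–121 → 28 bp
  122–151 → 30 bp
Sorted largest to smallest: 58, 30, 28, 24, 11 bp.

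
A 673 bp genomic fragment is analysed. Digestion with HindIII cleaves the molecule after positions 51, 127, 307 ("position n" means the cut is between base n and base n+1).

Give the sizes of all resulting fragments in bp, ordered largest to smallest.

Linear molecule, 3 cuts → 4 fragments:
  51 − 0 = 51 bp
  127 − 51 = 76 bp
  307 − 127 = 180 bp
  673 − 307 = 366 bp
Sorted largest to smallest: 366, 180, 76, 51 bp.

366, 180, 76, 51 bp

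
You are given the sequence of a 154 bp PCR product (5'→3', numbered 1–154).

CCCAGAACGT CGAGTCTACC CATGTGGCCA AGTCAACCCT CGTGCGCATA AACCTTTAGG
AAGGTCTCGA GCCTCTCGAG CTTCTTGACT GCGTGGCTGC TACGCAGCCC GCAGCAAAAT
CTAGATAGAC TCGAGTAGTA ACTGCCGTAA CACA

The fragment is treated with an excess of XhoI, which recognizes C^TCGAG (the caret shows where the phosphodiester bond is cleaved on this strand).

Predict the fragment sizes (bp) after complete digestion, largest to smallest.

XhoI sites (CTCGAG) start at positions 66, 75, 130.
XhoI cuts after the first base of each site, so after positions 66, 75, 130.
Linear molecule, 3 cuts → 4 fragments:
  1–66 → 66 bp
  67–75 → 9 bp
  76–130 → 55 bp
  131–154 → 24 bp
Sorted largest to smallest: 66, 55, 24, 9 bp.

66, 55, 24, 9 bp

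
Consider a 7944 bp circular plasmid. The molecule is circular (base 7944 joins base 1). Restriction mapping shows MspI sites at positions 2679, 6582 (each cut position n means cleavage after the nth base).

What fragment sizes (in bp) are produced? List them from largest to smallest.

4041, 3903 bp

Circular molecule, 2 cuts → 2 fragments:
  6582 − 2679 = 3903 bp
  wrap: 7944 − 6582 + 2679 = 4041 bp
Sorted largest to smallest: 4041, 3903 bp.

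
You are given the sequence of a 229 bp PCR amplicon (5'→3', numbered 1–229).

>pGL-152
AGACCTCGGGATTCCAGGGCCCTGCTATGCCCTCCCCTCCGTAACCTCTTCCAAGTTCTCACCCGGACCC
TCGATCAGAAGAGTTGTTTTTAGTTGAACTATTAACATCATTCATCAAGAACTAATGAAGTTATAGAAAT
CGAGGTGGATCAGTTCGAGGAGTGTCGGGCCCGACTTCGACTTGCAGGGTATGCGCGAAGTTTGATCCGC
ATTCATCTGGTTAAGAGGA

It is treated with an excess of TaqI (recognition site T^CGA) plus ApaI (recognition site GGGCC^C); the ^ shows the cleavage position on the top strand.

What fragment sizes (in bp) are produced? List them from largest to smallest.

TaqI sites (TCGA) start at positions 71, 140, 155, 177.
TaqI cuts after the first base of each site, so after positions 71, 140, 155, 177.
ApaI sites (GGGCCC) start at positions 17, 167.
ApaI cuts after base 5 of each site (before the last base), so after positions 21, 171.
Combined cut positions: 21, 71, 140, 155, 171, 177.
Linear molecule, 6 cuts → 7 fragments:
  1–21 → 21 bp
  22–71 → 50 bp
  72–140 → 69 bp
  141–155 → 15 bp
  156–171 → 16 bp
  172–177 → 6 bp
  178–229 → 52 bp
Sorted largest to smallest: 69, 52, 50, 21, 16, 15, 6 bp.

69, 52, 50, 21, 16, 15, 6 bp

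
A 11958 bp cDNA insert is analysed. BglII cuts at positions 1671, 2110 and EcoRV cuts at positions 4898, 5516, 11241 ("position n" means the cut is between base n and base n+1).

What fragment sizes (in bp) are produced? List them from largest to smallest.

5725, 2788, 1671, 717, 618, 439 bp

Combined cut positions (sorted): 1671, 2110, 4898, 5516, 11241.
Linear molecule, 5 cuts → 6 fragments:
  1671 − 0 = 1671 bp
  2110 − 1671 = 439 bp
  4898 − 2110 = 2788 bp
  5516 − 4898 = 618 bp
  11241 − 5516 = 5725 bp
  11958 − 11241 = 717 bp
Sorted largest to smallest: 5725, 2788, 1671, 717, 618, 439 bp.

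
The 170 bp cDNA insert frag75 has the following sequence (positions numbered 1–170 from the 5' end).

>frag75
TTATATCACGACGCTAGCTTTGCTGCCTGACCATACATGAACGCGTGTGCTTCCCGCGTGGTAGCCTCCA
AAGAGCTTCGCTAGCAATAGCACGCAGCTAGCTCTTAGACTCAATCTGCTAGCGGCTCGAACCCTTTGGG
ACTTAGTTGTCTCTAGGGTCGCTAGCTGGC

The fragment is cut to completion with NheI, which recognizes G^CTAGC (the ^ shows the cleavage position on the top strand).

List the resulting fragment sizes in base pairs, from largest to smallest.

NheI sites (GCTAGC) start at positions 13, 80, 97, 118, 161.
NheI cuts after the first base of each site, so after positions 13, 80, 97, 118, 161.
Linear molecule, 5 cuts → 6 fragments:
  1–13 → 13 bp
  14–80 → 67 bp
  81–97 → 17 bp
  98–118 → 21 bp
  119–161 → 43 bp
  162–170 → 9 bp
Sorted largest to smallest: 67, 43, 21, 17, 13, 9 bp.

67, 43, 21, 17, 13, 9 bp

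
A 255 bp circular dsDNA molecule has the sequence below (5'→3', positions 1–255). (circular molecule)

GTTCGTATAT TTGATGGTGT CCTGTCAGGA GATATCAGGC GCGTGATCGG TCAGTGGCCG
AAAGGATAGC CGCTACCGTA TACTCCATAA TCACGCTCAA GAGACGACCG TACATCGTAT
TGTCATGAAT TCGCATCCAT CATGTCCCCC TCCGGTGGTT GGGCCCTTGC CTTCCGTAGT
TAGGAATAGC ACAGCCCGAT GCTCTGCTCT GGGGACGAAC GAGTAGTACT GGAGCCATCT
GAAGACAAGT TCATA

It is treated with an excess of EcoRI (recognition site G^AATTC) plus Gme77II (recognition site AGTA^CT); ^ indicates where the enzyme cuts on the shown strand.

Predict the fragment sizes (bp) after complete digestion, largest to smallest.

The EcoRI site (GAATTC) starts at position 127.
EcoRI cuts after the first base of each site, so after position 127.
The Gme77II site (AGTACT) starts at position 225.
Gme77II cuts after base 4 of each site, so after position 228.
Combined cut positions: 127, 228.
Circular molecule, 2 cuts → 2 fragments:
  128–228 → 101 bp
  229–255 then 1–127 → 27 + 127 = 154 bp
Sorted largest to smallest: 154, 101 bp.

154, 101 bp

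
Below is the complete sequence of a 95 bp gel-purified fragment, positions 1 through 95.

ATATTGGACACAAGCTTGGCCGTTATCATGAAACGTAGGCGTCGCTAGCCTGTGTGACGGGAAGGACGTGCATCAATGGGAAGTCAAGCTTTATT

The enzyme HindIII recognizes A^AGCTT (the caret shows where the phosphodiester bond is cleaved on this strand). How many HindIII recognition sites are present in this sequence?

AAGCTT occurs starting at positions 12, 86.
HindIII cuts at 2 sites.

2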